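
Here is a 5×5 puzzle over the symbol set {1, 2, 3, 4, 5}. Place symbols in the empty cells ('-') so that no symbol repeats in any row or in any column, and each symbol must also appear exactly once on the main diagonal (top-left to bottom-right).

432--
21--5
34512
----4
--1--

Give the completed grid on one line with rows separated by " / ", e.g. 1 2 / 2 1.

4 3 2 5 1 / 2 1 4 3 5 / 3 4 5 1 2 / 1 5 3 2 4 / 5 2 1 4 3

(r1,c4) = 5
(r1,c5) = 1
(r4,c3) = 3
(r4,c4) = 2
(r5,c1) = 5
(r5,c2) = 2
(r5,c5) = 3
(r2,c3) = 4
(r2,c4) = 3
(r4,c1) = 1
(r4,c2) = 5
(r5,c4) = 4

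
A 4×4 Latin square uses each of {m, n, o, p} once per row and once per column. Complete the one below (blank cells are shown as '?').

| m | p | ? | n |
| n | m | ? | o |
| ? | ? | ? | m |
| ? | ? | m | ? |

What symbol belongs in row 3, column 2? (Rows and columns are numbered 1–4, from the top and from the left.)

o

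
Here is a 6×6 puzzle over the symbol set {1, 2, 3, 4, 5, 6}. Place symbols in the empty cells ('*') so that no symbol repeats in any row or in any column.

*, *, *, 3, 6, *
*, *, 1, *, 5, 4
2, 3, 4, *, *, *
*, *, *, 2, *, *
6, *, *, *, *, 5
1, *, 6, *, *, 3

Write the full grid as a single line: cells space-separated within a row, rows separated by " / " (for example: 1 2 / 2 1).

row 2 has {1,4,5}; column 1 has {1,2,6} — only 3 is left for (r2,c1).
row 2 has {1,3,4,5}; column 4 has {2,3} — only 6 is left for (r2,c4).
row 3 has {2,3,4}; column 5 has {5,6} — only 1 is left for (r3,c5).
row 3 has {1,2,3,4}; column 6 has {3,4,5} — only 6 is left for (r3,c6).
row 4 has {2}; column 6 has {3,4,5,6} — only 1 is left for (r4,c6).
row 1 has {3,6}; column 6 has {1,3,4,5,6} — only 2 is left for (r1,c6).
row 2 has {1,3,4,5,6}; column 2 has {3} — only 2 is left for (r2,c2).
row 3 has {1,2,3,4,6}; column 4 has {2,3,6} — only 5 is left for (r3,c4).
row 6 has {1,3,6}; column 4 has {2,3,5,6} — only 4 is left for (r6,c4).
row 6 has {1,3,4,6}; column 5 has {1,5,6} — only 2 is left for (r6,c5).
row 1 has {2,3,6}; column 3 has {1,4,6} — only 5 is left for (r1,c3).
row 4 has {1,2}; column 3 has {1,4,5,6} — only 3 is left for (r4,c3).
row 4 has {1,2,3}; column 5 has {1,2,5,6} — only 4 is left for (r4,c5).
row 5 has {5,6}; column 3 has {1,3,4,5,6} — only 2 is left for (r5,c3).
row 5 has {2,5,6}; column 4 has {2,3,4,5,6} — only 1 is left for (r5,c4).
row 5 has {1,2,5,6}; column 5 has {1,2,4,5,6} — only 3 is left for (r5,c5).
row 6 has {1,2,3,4,6}; column 2 has {2,3} — only 5 is left for (r6,c2).
row 1 has {2,3,5,6}; column 1 has {1,2,3,6} — only 4 is left for (r1,c1).
row 1 has {2,3,4,5,6}; column 2 has {2,3,5} — only 1 is left for (r1,c2).
row 4 has {1,2,3,4}; column 1 has {1,2,3,4,6} — only 5 is left for (r4,c1).
row 4 has {1,2,3,4,5}; column 2 has {1,2,3,5} — only 6 is left for (r4,c2).
row 5 has {1,2,3,5,6}; column 2 has {1,2,3,5,6} — only 4 is left for (r5,c2).

4 1 5 3 6 2 / 3 2 1 6 5 4 / 2 3 4 5 1 6 / 5 6 3 2 4 1 / 6 4 2 1 3 5 / 1 5 6 4 2 3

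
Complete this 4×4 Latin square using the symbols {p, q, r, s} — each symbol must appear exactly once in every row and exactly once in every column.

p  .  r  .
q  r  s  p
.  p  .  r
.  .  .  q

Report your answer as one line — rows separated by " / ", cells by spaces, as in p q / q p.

p q r s / q r s p / s p q r / r s p q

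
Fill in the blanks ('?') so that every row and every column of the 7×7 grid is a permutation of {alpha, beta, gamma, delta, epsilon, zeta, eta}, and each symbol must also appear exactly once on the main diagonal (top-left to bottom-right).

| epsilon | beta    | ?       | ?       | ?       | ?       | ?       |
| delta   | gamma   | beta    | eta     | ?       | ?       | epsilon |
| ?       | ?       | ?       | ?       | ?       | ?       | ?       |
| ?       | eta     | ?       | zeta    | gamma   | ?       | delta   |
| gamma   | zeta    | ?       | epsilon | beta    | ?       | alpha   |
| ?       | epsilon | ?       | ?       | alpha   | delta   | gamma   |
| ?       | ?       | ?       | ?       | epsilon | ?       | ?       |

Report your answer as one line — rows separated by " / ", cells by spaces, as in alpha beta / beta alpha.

epsilon beta eta alpha delta gamma zeta / delta gamma beta eta zeta alpha epsilon / zeta delta alpha gamma eta epsilon beta / alpha eta epsilon zeta gamma beta delta / gamma zeta delta epsilon beta eta alpha / eta epsilon zeta beta alpha delta gamma / beta alpha gamma delta epsilon zeta eta

(r2,c5) = zeta
(r2,c6) = alpha
(r5,c6) = eta
(r6,c4) = beta
(r7,c7) = eta
(r1,c7) = zeta
(r3,c3) = alpha
(r3,c7) = beta
(r4,c3) = epsilon
(r4,c6) = beta
(r5,c3) = delta
(r1,c6) = gamma
(r3,c2) = delta
(r3,c4) = gamma
(r3,c5) = eta
(r4,c1) = alpha
(r7,c2) = alpha
(r7,c4) = delta
(r7,c6) = zeta
(r1,c3) = eta
(r1,c4) = alpha
(r1,c5) = delta
(r3,c1) = zeta
(r3,c6) = epsilon
(r6,c1) = eta
(r6,c3) = zeta
(r7,c1) = beta
(r7,c3) = gamma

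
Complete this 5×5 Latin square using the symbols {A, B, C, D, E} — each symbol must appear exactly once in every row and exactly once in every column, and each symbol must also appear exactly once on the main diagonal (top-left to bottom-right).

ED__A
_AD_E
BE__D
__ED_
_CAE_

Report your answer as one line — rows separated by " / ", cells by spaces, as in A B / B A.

row 2 has {A,D,E}; column 1 has {B,E} — only C is left for (r2,c1).
row 2 has {A,C,D,E}; column 4 has {D,E} — only B is left for (r2,c4).
row 3 has {B,D,E}; column 3 has {A,D,E}; the diagonal has {A,D,E} — only C is left for (r3,c3).
row 3 has {B,C,D,E}; column 4 has {B,D,E} — only A is left for (r3,c4).
row 4 has {D,E}; column 1 has {B,C,E} — only A is left for (r4,c1).
row 4 has {A,D,E}; column 2 has {A,C,D,E} — only B is left for (r4,c2).
row 4 has {A,B,D,E}; column 5 has {A,D,E} — only C is left for (r4,c5).
row 5 has {A,C,E}; column 1 has {A,B,C,E} — only D is left for (r5,c1).
row 5 has {A,C,D,E}; column 5 has {A,C,D,E}; the diagonal has {A,C,D,E} — only B is left for (r5,c5).
row 1 has {A,D,E}; column 3 has {A,C,D,E} — only B is left for (r1,c3).
row 1 has {A,B,D,E}; column 4 has {A,B,D,E} — only C is left for (r1,c4).

E D B C A / C A D B E / B E C A D / A B E D C / D C A E B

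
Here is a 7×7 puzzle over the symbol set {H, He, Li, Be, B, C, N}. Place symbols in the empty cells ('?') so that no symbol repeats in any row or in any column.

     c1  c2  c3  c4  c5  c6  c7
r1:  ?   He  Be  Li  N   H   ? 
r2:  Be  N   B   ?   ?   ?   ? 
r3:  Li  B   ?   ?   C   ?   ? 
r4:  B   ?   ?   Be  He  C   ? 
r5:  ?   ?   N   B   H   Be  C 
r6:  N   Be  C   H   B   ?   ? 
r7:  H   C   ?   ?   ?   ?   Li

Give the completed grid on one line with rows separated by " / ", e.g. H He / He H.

C He Be Li N H B / Be N B C Li He H / Li B H He C N Be / B H Li Be He C N / He Li N B H Be C / N Be C H B Li He / H C He N Be B Li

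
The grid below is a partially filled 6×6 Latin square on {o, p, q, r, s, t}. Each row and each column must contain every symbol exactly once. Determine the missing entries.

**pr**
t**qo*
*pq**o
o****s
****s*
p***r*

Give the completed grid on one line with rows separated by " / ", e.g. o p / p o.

s o p r q t / t r s q o p / r p q s t o / o q r t p s / q t o p s r / p s t o r q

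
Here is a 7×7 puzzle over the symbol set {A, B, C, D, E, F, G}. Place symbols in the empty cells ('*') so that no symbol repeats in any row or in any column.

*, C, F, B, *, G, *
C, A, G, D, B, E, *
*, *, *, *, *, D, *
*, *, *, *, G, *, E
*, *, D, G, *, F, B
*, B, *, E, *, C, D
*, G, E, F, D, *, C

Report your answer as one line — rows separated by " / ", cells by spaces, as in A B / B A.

D C F B E G A / C A G D B E F / E F B C A D G / F D C A G B E / A E D G C F B / G B A E F C D / B G E F D A C

At row 1, column 7: row 1 has {B,C,F,G}; column 7 has {B,C,D,E}; that leaves A.
At row 2, column 7: row 2 has {A,B,C,D,E,G}; column 7 has {A,B,C,D,E}; that leaves F.
At row 3, column 7: row 3 has {D}; column 7 has {A,B,C,D,E,F}; that leaves G.
At row 5, column 2: row 5 has {B,D,F,G}; column 2 has {A,B,C,G}; that leaves E.
At row 6, column 3: row 6 has {B,C,D,E}; column 3 has {D,E,F,G}; that leaves A.
At row 6, column 5: row 6 has {A,B,C,D,E}; column 5 has {B,D,G}; that leaves F.
At row 1, column 5: row 1 has {A,B,C,F,G}; column 5 has {B,D,F,G}; that leaves E.
At row 3, column 2: row 3 has {D,G}; column 2 has {A,B,C,E,G}; that leaves F.
At row 4, column 2: row 4 has {E,G}; column 2 has {A,B,C,E,F,G}; that leaves D.
At row 5, column 1: row 5 has {B,D,E,F,G}; column 1 has {C}; that leaves A.
At row 5, column 5: row 5 has {A,B,D,E,F,G}; column 5 has {B,D,E,F,G}; that leaves C.
At row 6, column 1: row 6 has {A,B,C,D,E,F}; column 1 has {A,C}; that leaves G.
At row 7, column 1: row 7 has {C,D,E,F,G}; column 1 has {A,C,G}; that leaves B.
At row 7, column 6: row 7 has {B,C,D,E,F,G}; column 6 has {C,D,E,F,G}; that leaves A.
At row 1, column 1: row 1 has {A,B,C,E,F,G}; column 1 has {A,B,C,G}; that leaves D.
At row 3, column 1: row 3 has {D,F,G}; column 1 has {A,B,C,D,G}; that leaves E.
At row 3, column 5: row 3 has {D,E,F,G}; column 5 has {B,C,D,E,F,G}; that leaves A.
At row 4, column 1: row 4 has {D,E,G}; column 1 has {A,B,C,D,E,G}; that leaves F.
At row 4, column 6: row 4 has {D,E,F,G}; column 6 has {A,C,D,E,F,G}; that leaves B.
At row 3, column 4: row 3 has {A,D,E,F,G}; column 4 has {B,D,E,F,G}; that leaves C.
At row 4, column 3: row 4 has {B,D,E,F,G}; column 3 has {A,D,E,F,G}; that leaves C.
At row 4, column 4: row 4 has {B,C,D,E,F,G}; column 4 has {B,C,D,E,F,G}; that leaves A.
At row 3, column 3: row 3 has {A,C,D,E,F,G}; column 3 has {A,C,D,E,F,G}; that leaves B.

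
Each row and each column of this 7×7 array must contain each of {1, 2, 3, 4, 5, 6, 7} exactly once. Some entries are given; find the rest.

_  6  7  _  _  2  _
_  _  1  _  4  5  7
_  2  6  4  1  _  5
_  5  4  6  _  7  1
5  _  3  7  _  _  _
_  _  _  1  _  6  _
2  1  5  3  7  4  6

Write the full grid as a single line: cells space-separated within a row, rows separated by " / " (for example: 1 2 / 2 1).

row 1 has {2,6,7}; column 4 has {1,3,4,6,7} — only 5 is left for (r1,c4).
row 1 has {2,5,6,7}; column 5 has {1,4,7} — only 3 is left for (r1,c5).
row 1 has {2,3,5,6,7}; column 7 has {1,5,6,7} — only 4 is left for (r1,c7).
row 2 has {1,4,5,7}; column 2 has {1,2,5,6} — only 3 is left for (r2,c2).
row 2 has {1,3,4,5,7}; column 4 has {1,3,4,5,6,7} — only 2 is left for (r2,c4).
row 3 has {1,2,4,5,6}; column 6 has {2,4,5,6,7} — only 3 is left for (r3,c6).
row 4 has {1,4,5,6,7}; column 1 has {2,5} — only 3 is left for (r4,c1).
row 4 has {1,3,4,5,6,7}; column 5 has {1,3,4,7} — only 2 is left for (r4,c5).
row 5 has {3,5,7}; column 2 has {1,2,3,5,6} — only 4 is left for (r5,c2).
row 5 has {3,4,5,7}; column 5 has {1,2,3,4,7} — only 6 is left for (r5,c5).
row 5 has {3,4,5,6,7}; column 6 has {2,3,4,5,6,7} — only 1 is left for (r5,c6).
row 5 has {1,3,4,5,6,7}; column 7 has {1,4,5,6,7} — only 2 is left for (r5,c7).
row 6 has {1,6}; column 2 has {1,2,3,4,5,6} — only 7 is left for (r6,c2).
row 6 has {1,6,7}; column 3 has {1,3,4,5,6,7} — only 2 is left for (r6,c3).
row 6 has {1,2,6,7}; column 5 has {1,2,3,4,6,7} — only 5 is left for (r6,c5).
row 6 has {1,2,5,6,7}; column 7 has {1,2,4,5,6,7} — only 3 is left for (r6,c7).
row 1 has {2,3,4,5,6,7}; column 1 has {2,3,5} — only 1 is left for (r1,c1).
row 2 has {1,2,3,4,5,7}; column 1 has {1,2,3,5} — only 6 is left for (r2,c1).
row 3 has {1,2,3,4,5,6}; column 1 has {1,2,3,5,6} — only 7 is left for (r3,c1).
row 6 has {1,2,3,5,6,7}; column 1 has {1,2,3,5,6,7} — only 4 is left for (r6,c1).

1 6 7 5 3 2 4 / 6 3 1 2 4 5 7 / 7 2 6 4 1 3 5 / 3 5 4 6 2 7 1 / 5 4 3 7 6 1 2 / 4 7 2 1 5 6 3 / 2 1 5 3 7 4 6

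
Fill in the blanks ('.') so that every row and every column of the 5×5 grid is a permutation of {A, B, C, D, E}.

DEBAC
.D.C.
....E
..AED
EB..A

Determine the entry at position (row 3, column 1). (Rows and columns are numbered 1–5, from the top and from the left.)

C

(r2,c3): row 2 has {C,D}; column 3 has {A,B}, so it must be E.
(r2,c5): row 2 has {C,D,E}; column 5 has {A,C,D,E}, so it must be B.
(r4,c2): row 4 has {A,D,E}; column 2 has {B,D,E}, so it must be C.
(r5,c4): row 5 has {A,B,E}; column 4 has {A,C,E}, so it must be D.
(r2,c1): row 2 has {B,C,D,E}; column 1 has {D,E}, so it must be A.
(r3,c2): row 3 has {E}; column 2 has {B,C,D,E}, so it must be A.
(r3,c4): row 3 has {A,E}; column 4 has {A,C,D,E}, so it must be B.
(r4,c1): row 4 has {A,C,D,E}; column 1 has {A,D,E}, so it must be B.
(r5,c3): row 5 has {A,B,D,E}; column 3 has {A,B,E}, so it must be C.
(r3,c1): row 3 has {A,B,E}; column 1 has {A,B,D,E}, so it must be C.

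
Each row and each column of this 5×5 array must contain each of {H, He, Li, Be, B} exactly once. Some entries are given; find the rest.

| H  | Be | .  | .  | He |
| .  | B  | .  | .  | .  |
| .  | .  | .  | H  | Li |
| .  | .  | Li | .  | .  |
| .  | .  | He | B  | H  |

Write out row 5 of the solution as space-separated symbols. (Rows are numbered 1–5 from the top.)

Be Li He B H

(r1,c3): row 1 has {H,He,Be}; column 3 has {He,Li}, so it must be B.
(r1,c4): row 1 has {H,He,Be,B}; column 4 has {H,B}, so it must be Li.
(r2,c5): row 2 has {B}; column 5 has {H,He,Li}, so it must be Be.
(r3,c2): row 3 has {H,Li}; column 2 has {Be,B}, so it must be He.
(r3,c3): row 3 has {H,He,Li}; column 3 has {He,Li,B}, so it must be Be.
(r4,c2): row 4 has {Li}; column 2 has {He,Be,B}, so it must be H.
(r4,c5): row 4 has {H,Li}; column 5 has {H,He,Li,Be}, so it must be B.
(r5,c2): row 5 has {H,He,B}; column 2 has {H,He,Be,B}, so it must be Li.
(r2,c3): row 2 has {Be,B}; column 3 has {He,Li,Be,B}, so it must be H.
(r2,c4): row 2 has {H,Be,B}; column 4 has {H,Li,B}, so it must be He.
(r3,c1): row 3 has {H,He,Li,Be}; column 1 has {H}, so it must be B.
(r4,c4): row 4 has {H,Li,B}; column 4 has {H,He,Li,B}, so it must be Be.
(r5,c1): row 5 has {H,He,Li,B}; column 1 has {H,B}, so it must be Be.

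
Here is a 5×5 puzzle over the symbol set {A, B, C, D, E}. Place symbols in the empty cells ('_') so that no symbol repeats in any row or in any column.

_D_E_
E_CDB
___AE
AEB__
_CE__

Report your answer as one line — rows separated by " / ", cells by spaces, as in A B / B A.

B D A E C / E A C D B / C B D A E / A E B C D / D C E B A

(r1,c3) = A
(r1,c5) = C
(r2,c2) = A
(r3,c2) = B
(r3,c3) = D
(r4,c4) = C
(r4,c5) = D
(r5,c4) = B
(r5,c5) = A
(r1,c1) = B
(r3,c1) = C
(r5,c1) = D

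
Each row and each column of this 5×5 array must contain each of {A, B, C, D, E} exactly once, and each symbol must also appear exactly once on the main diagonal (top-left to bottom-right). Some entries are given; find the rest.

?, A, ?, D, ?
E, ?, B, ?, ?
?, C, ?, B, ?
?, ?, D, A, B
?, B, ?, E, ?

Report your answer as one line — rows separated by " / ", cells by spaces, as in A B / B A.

B A C D E / E D B C A / A C E B D / C E D A B / D B A E C

(r2,c2) = D
(r2,c4) = C
(r2,c5) = A
(r3,c3) = E
(r3,c5) = D
(r4,c1) = C
(r4,c2) = E
(r5,c5) = C
(r1,c1) = B
(r1,c3) = C
(r1,c5) = E
(r3,c1) = A
(r5,c1) = D
(r5,c3) = A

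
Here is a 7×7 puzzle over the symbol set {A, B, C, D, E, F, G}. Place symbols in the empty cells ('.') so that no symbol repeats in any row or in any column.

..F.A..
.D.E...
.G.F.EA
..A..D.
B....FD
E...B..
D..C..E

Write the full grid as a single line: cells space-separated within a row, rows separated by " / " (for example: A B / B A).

G E F D A C B / A D C E G B F / C G B F D E A / F C A B E D G / B A E G C F D / E F D A B G C / D B G C F A E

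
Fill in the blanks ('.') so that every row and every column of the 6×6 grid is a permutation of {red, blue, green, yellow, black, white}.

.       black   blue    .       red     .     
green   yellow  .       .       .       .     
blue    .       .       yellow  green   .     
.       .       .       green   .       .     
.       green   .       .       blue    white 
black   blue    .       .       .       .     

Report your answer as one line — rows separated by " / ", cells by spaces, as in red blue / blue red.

At row 1, column 4: row 1 has {red,blue,black}; column 4 has {green,yellow}; that leaves white.
At row 6, column 4: row 6 has {blue,black}; column 4 has {green,yellow,white}; that leaves red.
At row 1, column 1: row 1 has {red,blue,black,white}; column 1 has {blue,green,black}; that leaves yellow.
At row 1, column 6: row 1 has {red,blue,yellow,black,white}; column 6 has {white}; that leaves green.
At row 5, column 1: row 5 has {blue,green,white}; column 1 has {blue,green,yellow,black}; that leaves red.
At row 5, column 4: row 5 has {red,blue,green,white}; column 4 has {red,green,yellow,white}; that leaves black.
At row 6, column 6: row 6 has {red,blue,black}; column 6 has {green,white}; that leaves yellow.
At row 2, column 4: row 2 has {green,yellow}; column 4 has {red,green,yellow,black,white}; that leaves blue.
At row 4, column 1: row 4 has {green}; column 1 has {red,blue,green,yellow,black}; that leaves white.
At row 4, column 2: row 4 has {green,white}; column 2 has {blue,green,yellow,black}; that leaves red.
At row 5, column 3: row 5 has {red,blue,green,black,white}; column 3 has {blue}; that leaves yellow.
At row 6, column 5: row 6 has {red,blue,yellow,black}; column 5 has {red,blue,green}; that leaves white.
At row 2, column 5: row 2 has {blue,green,yellow}; column 5 has {red,blue,green,white}; that leaves black.
At row 2, column 6: row 2 has {blue,green,yellow,black}; column 6 has {green,yellow,white}; that leaves red.
At row 3, column 2: row 3 has {blue,green,yellow}; column 2 has {red,blue,green,yellow,black}; that leaves white.
At row 3, column 6: row 3 has {blue,green,yellow,white}; column 6 has {red,green,yellow,white}; that leaves black.
At row 4, column 3: row 4 has {red,green,white}; column 3 has {blue,yellow}; that leaves black.
At row 4, column 5: row 4 has {red,green,black,white}; column 5 has {red,blue,green,black,white}; that leaves yellow.
At row 4, column 6: row 4 has {red,green,yellow,black,white}; column 6 has {red,green,yellow,black,white}; that leaves blue.
At row 6, column 3: row 6 has {red,blue,yellow,black,white}; column 3 has {blue,yellow,black}; that leaves green.
At row 2, column 3: row 2 has {red,blue,green,yellow,black}; column 3 has {blue,green,yellow,black}; that leaves white.
At row 3, column 3: row 3 has {blue,green,yellow,black,white}; column 3 has {blue,green,yellow,black,white}; that leaves red.

yellow black blue white red green / green yellow white blue black red / blue white red yellow green black / white red black green yellow blue / red green yellow black blue white / black blue green red white yellow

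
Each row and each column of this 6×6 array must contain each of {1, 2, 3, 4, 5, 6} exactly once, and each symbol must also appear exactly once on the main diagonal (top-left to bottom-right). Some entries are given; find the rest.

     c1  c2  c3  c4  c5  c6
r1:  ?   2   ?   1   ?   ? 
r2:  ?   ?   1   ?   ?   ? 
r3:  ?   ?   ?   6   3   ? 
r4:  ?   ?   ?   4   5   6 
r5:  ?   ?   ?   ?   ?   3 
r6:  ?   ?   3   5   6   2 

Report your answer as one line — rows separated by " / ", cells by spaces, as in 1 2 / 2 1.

3 2 6 1 4 5 / 5 6 1 3 2 4 / 2 4 5 6 3 1 / 1 3 2 4 5 6 / 6 5 4 2 1 3 / 4 1 3 5 6 2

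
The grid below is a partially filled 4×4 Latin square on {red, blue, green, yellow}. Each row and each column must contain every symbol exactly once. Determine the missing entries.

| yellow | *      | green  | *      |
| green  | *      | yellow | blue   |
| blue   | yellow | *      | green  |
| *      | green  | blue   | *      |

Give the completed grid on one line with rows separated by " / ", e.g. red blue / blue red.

At row 1, column 4: row 1 has {green,yellow}; column 4 has {blue,green}; that leaves red.
At row 2, column 2: row 2 has {blue,green,yellow}; column 2 has {green,yellow}; that leaves red.
At row 3, column 3: row 3 has {blue,green,yellow}; column 3 has {blue,green,yellow}; that leaves red.
At row 4, column 1: row 4 has {blue,green}; column 1 has {blue,green,yellow}; that leaves red.
At row 4, column 4: row 4 has {red,blue,green}; column 4 has {red,blue,green}; that leaves yellow.
At row 1, column 2: row 1 has {red,green,yellow}; column 2 has {red,green,yellow}; that leaves blue.

yellow blue green red / green red yellow blue / blue yellow red green / red green blue yellow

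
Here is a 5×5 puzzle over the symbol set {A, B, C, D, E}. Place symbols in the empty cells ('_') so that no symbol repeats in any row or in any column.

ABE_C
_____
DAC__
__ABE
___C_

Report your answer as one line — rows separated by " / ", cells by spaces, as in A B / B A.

At row 1, column 4: row 1 has {A,B,C,E}; column 4 has {B,C}; that leaves D.
At row 3, column 4: row 3 has {A,C,D}; column 4 has {B,C,D}; that leaves E.
At row 3, column 5: row 3 has {A,C,D,E}; column 5 has {C,E}; that leaves B.
At row 4, column 1: row 4 has {A,B,E}; column 1 has {A,D}; that leaves C.
At row 4, column 2: row 4 has {A,B,C,E}; column 2 has {A,B}; that leaves D.
At row 5, column 2: row 5 has {C}; column 2 has {A,B,D}; that leaves E.
At row 2, column 2: row 2 is empty so far; column 2 has {A,B,D,E}; that leaves C.
At row 2, column 4: row 2 has {C}; column 4 has {B,C,D,E}; that leaves A.
At row 2, column 5: row 2 has {A,C}; column 5 has {B,C,E}; that leaves D.
At row 5, column 1: row 5 has {C,E}; column 1 has {A,C,D}; that leaves B.
At row 5, column 3: row 5 has {B,C,E}; column 3 has {A,C,E}; that leaves D.
At row 5, column 5: row 5 has {B,C,D,E}; column 5 has {B,C,D,E}; that leaves A.
At row 2, column 1: row 2 has {A,C,D}; column 1 has {A,B,C,D}; that leaves E.
At row 2, column 3: row 2 has {A,C,D,E}; column 3 has {A,C,D,E}; that leaves B.

A B E D C / E C B A D / D A C E B / C D A B E / B E D C A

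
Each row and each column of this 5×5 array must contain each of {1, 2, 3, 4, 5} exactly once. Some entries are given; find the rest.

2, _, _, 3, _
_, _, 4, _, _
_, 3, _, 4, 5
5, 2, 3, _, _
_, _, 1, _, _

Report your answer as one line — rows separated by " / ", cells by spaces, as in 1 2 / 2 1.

At row 1, column 3: row 1 has {2,3}; column 3 has {1,3,4}; that leaves 5.
At row 3, column 1: row 3 has {3,4,5}; column 1 has {2,5}; that leaves 1.
At row 3, column 3: row 3 has {1,3,4,5}; column 3 has {1,3,4,5}; that leaves 2.
At row 4, column 4: row 4 has {2,3,5}; column 4 has {3,4}; that leaves 1.
At row 4, column 5: row 4 has {1,2,3,5}; column 5 has {5}; that leaves 4.
At row 1, column 5: row 1 has {2,3,5}; column 5 has {4,5}; that leaves 1.
At row 2, column 1: row 2 has {4}; column 1 has {1,2,5}; that leaves 3.
At row 2, column 5: row 2 has {3,4}; column 5 has {1,4,5}; that leaves 2.
At row 5, column 1: row 5 has {1}; column 1 has {1,2,3,5}; that leaves 4.
At row 5, column 2: row 5 has {1,4}; column 2 has {2,3}; that leaves 5.
At row 5, column 4: row 5 has {1,4,5}; column 4 has {1,3,4}; that leaves 2.
At row 5, column 5: row 5 has {1,2,4,5}; column 5 has {1,2,4,5}; that leaves 3.
At row 1, column 2: row 1 has {1,2,3,5}; column 2 has {2,3,5}; that leaves 4.
At row 2, column 2: row 2 has {2,3,4}; column 2 has {2,3,4,5}; that leaves 1.
At row 2, column 4: row 2 has {1,2,3,4}; column 4 has {1,2,3,4}; that leaves 5.

2 4 5 3 1 / 3 1 4 5 2 / 1 3 2 4 5 / 5 2 3 1 4 / 4 5 1 2 3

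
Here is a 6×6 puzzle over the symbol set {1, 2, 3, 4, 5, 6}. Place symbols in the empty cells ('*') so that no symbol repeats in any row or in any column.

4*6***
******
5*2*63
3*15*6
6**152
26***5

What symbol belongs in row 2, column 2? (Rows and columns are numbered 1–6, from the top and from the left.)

Cell (r1,c6): row 1 has {4,6}; column 6 has {2,3,5,6} → 1.
Cell (r2,c1): row 2 is empty so far; column 1 has {2,3,4,5,6} → 1.
Cell (r2,c6): row 2 has {1}; column 6 has {1,2,3,5,6} → 4.
Cell (r3,c4): row 3 has {2,3,5,6}; column 4 has {1,5} → 4.
Cell (r6,c4): row 6 has {2,5,6}; column 4 has {1,4,5} → 3.
Cell (r1,c4): row 1 has {1,4,6}; column 4 has {1,3,4,5} → 2.
Cell (r1,c5): row 1 has {1,2,4,6}; column 5 has {5,6} → 3.
Cell (r2,c4): row 2 has {1,4}; column 4 has {1,2,3,4,5} → 6.
Cell (r2,c5): row 2 has {1,4,6}; column 5 has {3,5,6} → 2.
Cell (r3,c2): row 3 has {2,3,4,5,6}; column 2 has {6} → 1.
Cell (r4,c5): row 4 has {1,3,5,6}; column 5 has {2,3,5,6} → 4.
Cell (r6,c3): row 6 has {2,3,5,6}; column 3 has {1,2,6} → 4.
Cell (r6,c5): row 6 has {2,3,4,5,6}; column 5 has {2,3,4,5,6} → 1.
Cell (r1,c2): row 1 has {1,2,3,4,6}; column 2 has {1,6} → 5.
Cell (r2,c2): row 2 has {1,2,4,6}; column 2 has {1,5,6} → 3.

3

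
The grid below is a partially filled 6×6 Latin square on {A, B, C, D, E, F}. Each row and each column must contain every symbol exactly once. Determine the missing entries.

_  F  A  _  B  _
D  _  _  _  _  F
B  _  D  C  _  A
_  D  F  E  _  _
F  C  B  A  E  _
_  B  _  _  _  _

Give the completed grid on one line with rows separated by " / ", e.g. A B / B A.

row 1 has {A,B,F}; column 4 has {A,C,E} — only D is left for (r1,c4).
row 2 has {D,F}; column 4 has {A,C,D,E} — only B is left for (r2,c4).
row 3 has {A,B,C,D}; column 2 has {B,C,D,F} — only E is left for (r3,c2).
row 3 has {A,B,C,D,E}; column 5 has {B,E} — only F is left for (r3,c5).
row 5 has {A,B,C,E,F}; column 6 has {A,F} — only D is left for (r5,c6).
row 6 has {B}; column 4 has {A,B,C,D,E} — only F is left for (r6,c4).
row 2 has {B,D,F}; column 2 has {B,C,D,E,F} — only A is left for (r2,c2).
row 2 has {A,B,D,F}; column 5 has {B,E,F} — only C is left for (r2,c5).
row 4 has {D,E,F}; column 5 has {B,C,E,F} — only A is left for (r4,c5).
row 6 has {B,F}; column 5 has {A,B,C,E,F} — only D is left for (r6,c5).
row 2 has {A,B,C,D,F}; column 3 has {A,B,D,F} — only E is left for (r2,c3).
row 4 has {A,D,E,F}; column 1 has {B,D,F} — only C is left for (r4,c1).
row 4 has {A,C,D,E,F}; column 6 has {A,D,F} — only B is left for (r4,c6).
row 6 has {B,D,F}; column 3 has {A,B,D,E,F} — only C is left for (r6,c3).
row 6 has {B,C,D,F}; column 6 has {A,B,D,F} — only E is left for (r6,c6).
row 1 has {A,B,D,F}; column 1 has {B,C,D,F} — only E is left for (r1,c1).
row 1 has {A,B,D,E,F}; column 6 has {A,B,D,E,F} — only C is left for (r1,c6).
row 6 has {B,C,D,E,F}; column 1 has {B,C,D,E,F} — only A is left for (r6,c1).

E F A D B C / D A E B C F / B E D C F A / C D F E A B / F C B A E D / A B C F D E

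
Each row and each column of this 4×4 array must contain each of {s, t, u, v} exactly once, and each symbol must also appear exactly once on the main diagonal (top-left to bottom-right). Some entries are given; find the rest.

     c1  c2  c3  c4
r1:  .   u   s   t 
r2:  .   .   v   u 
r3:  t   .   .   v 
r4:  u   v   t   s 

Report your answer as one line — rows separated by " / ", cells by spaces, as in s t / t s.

v u s t / s t v u / t s u v / u v t s

Cell (r1,c1): row 1 has {s,t,u}; column 1 has {t,u}; the diagonal has {s} → v.
Cell (r2,c1): row 2 has {u,v}; column 1 has {t,u,v} → s.
Cell (r2,c2): row 2 has {s,u,v}; column 2 has {u,v}; the diagonal has {s,v} → t.
Cell (r3,c2): row 3 has {t,v}; column 2 has {t,u,v} → s.
Cell (r3,c3): row 3 has {s,t,v}; column 3 has {s,t,v}; the diagonal has {s,t,v} → u.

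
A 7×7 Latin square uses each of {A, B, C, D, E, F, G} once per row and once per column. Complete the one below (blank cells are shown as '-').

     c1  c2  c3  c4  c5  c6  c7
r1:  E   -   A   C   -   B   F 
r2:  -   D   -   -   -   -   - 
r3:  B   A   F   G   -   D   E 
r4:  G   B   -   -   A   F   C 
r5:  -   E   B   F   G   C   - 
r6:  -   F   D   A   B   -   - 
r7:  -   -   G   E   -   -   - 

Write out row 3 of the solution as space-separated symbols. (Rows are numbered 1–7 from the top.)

B A F G C D E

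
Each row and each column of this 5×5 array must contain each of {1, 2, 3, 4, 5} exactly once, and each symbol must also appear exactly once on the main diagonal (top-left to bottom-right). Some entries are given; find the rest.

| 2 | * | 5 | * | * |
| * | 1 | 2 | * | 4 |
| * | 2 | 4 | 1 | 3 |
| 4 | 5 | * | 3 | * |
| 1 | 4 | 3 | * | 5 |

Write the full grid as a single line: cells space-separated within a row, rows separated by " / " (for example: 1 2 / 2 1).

2 3 5 4 1 / 3 1 2 5 4 / 5 2 4 1 3 / 4 5 1 3 2 / 1 4 3 2 5

(r1,c2): row 1 has {2,5}; column 2 has {1,2,4,5}, so it must be 3.
(r1,c4): row 1 has {2,3,5}; column 4 has {1,3}, so it must be 4.
(r1,c5): row 1 has {2,3,4,5}; column 5 has {3,4,5}, so it must be 1.
(r2,c4): row 2 has {1,2,4}; column 4 has {1,3,4}, so it must be 5.
(r3,c1): row 3 has {1,2,3,4}; column 1 has {1,2,4}, so it must be 5.
(r4,c3): row 4 has {3,4,5}; column 3 has {2,3,4,5}, so it must be 1.
(r4,c5): row 4 has {1,3,4,5}; column 5 has {1,3,4,5}, so it must be 2.
(r5,c4): row 5 has {1,3,4,5}; column 4 has {1,3,4,5}, so it must be 2.
(r2,c1): row 2 has {1,2,4,5}; column 1 has {1,2,4,5}, so it must be 3.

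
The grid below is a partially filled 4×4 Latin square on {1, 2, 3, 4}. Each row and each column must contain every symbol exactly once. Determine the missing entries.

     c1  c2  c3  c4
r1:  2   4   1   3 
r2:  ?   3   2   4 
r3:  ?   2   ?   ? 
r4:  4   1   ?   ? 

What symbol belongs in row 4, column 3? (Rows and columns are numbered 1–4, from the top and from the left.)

(r2,c1): row 2 has {2,3,4}; column 1 has {2,4}, so it must be 1.
(r3,c1): row 3 has {2}; column 1 has {1,2,4}, so it must be 3.
(r3,c3): row 3 has {2,3}; column 3 has {1,2}, so it must be 4.
(r3,c4): row 3 has {2,3,4}; column 4 has {3,4}, so it must be 1.
(r4,c3): row 4 has {1,4}; column 3 has {1,2,4}, so it must be 3.

3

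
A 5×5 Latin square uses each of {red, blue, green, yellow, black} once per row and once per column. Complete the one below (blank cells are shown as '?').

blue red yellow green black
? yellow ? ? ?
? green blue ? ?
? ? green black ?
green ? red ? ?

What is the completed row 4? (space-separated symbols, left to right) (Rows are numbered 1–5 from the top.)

yellow blue green black red

(r2,c3) = black
(r4,c2) = blue
(r5,c2) = black
(r2,c1) = red
(r2,c4) = blue
(r2,c5) = green
(r4,c1) = yellow
(r4,c5) = red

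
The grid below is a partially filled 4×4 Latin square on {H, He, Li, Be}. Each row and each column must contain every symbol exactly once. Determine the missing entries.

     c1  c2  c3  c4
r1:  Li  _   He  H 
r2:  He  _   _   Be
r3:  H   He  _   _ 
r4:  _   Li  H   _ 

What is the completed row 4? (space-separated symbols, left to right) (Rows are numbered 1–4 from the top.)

(r1,c2): row 1 has {H,He,Li}; column 2 has {He,Li}, so it must be Be.
(r2,c2): row 2 has {He,Be}; column 2 has {He,Li,Be}, so it must be H.
(r2,c3): row 2 has {H,He,Be}; column 3 has {H,He}, so it must be Li.
(r3,c3): row 3 has {H,He}; column 3 has {H,He,Li}, so it must be Be.
(r3,c4): row 3 has {H,He,Be}; column 4 has {H,Be}, so it must be Li.
(r4,c1): row 4 has {H,Li}; column 1 has {H,He,Li}, so it must be Be.
(r4,c4): row 4 has {H,Li,Be}; column 4 has {H,Li,Be}, so it must be He.

Be Li H He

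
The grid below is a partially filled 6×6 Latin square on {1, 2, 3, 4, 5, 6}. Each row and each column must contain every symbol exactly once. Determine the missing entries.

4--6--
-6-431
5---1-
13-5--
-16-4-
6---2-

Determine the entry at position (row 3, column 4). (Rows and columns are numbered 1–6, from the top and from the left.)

At row 1, column 5: row 1 has {4,6}; column 5 has {1,2,3,4}; that leaves 5.
At row 2, column 1: row 2 has {1,3,4,6}; column 1 has {1,4,5,6}; that leaves 2.
At row 2, column 3: row 2 has {1,2,3,4,6}; column 3 has {6}; that leaves 5.
At row 4, column 5: row 4 has {1,3,5}; column 5 has {1,2,3,4,5}; that leaves 6.
At row 5, column 1: row 5 has {1,4,6}; column 1 has {1,2,4,5,6}; that leaves 3.
At row 5, column 4: row 5 has {1,3,4,6}; column 4 has {4,5,6}; that leaves 2.
At row 5, column 6: row 5 has {1,2,3,4,6}; column 6 has {1}; that leaves 5.
At row 1, column 2: row 1 has {4,5,6}; column 2 has {1,3,6}; that leaves 2.
At row 1, column 6: row 1 has {2,4,5,6}; column 6 has {1,5}; that leaves 3.
At row 3, column 2: row 3 has {1,5}; column 2 has {1,2,3,6}; that leaves 4.
At row 3, column 4: row 3 has {1,4,5}; column 4 has {2,4,5,6}; that leaves 3.

3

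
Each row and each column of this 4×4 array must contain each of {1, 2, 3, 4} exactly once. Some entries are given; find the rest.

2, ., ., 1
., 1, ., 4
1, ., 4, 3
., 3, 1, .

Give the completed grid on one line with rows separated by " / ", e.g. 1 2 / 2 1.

2 4 3 1 / 3 1 2 4 / 1 2 4 3 / 4 3 1 2

At row 1, column 2: row 1 has {1,2}; column 2 has {1,3}; that leaves 4.
At row 1, column 3: row 1 has {1,2,4}; column 3 has {1,4}; that leaves 3.
At row 2, column 1: row 2 has {1,4}; column 1 has {1,2}; that leaves 3.
At row 2, column 3: row 2 has {1,3,4}; column 3 has {1,3,4}; that leaves 2.
At row 3, column 2: row 3 has {1,3,4}; column 2 has {1,3,4}; that leaves 2.
At row 4, column 1: row 4 has {1,3}; column 1 has {1,2,3}; that leaves 4.
At row 4, column 4: row 4 has {1,3,4}; column 4 has {1,3,4}; that leaves 2.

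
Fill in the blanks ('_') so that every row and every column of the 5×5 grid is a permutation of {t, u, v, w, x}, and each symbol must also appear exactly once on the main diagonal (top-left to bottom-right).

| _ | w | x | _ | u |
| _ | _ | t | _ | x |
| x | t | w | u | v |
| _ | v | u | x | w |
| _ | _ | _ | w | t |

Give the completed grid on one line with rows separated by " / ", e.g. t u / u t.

v w x t u / w u t v x / x t w u v / t v u x w / u x v w t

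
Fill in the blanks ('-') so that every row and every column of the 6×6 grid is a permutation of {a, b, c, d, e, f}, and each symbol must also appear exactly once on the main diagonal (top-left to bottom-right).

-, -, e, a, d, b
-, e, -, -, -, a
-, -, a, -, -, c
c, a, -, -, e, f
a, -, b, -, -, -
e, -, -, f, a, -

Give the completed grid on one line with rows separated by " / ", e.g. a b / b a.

f c e a d b / d e f c b a / b d a e f c / c a d b e f / a f b d c e / e b c f a d

(r1,c1): row 1 has {a,b,d,e}; column 1 has {a,c,e}; the diagonal has {a,e}, so it must be f.
(r1,c2): row 1 has {a,b,d,e,f}; column 2 has {a,e}, so it must be c.
(r4,c3): row 4 has {a,c,e,f}; column 3 has {a,b,e}, so it must be d.
(r4,c4): row 4 has {a,c,d,e,f}; column 4 has {a,f}; the diagonal has {a,e,f}, so it must be b.
(r5,c5): row 5 has {a,b}; column 5 has {a,d,e}; the diagonal has {a,b,e,f}, so it must be c.
(r6,c3): row 6 has {a,e,f}; column 3 has {a,b,d,e}, so it must be c.
(r6,c6): row 6 has {a,c,e,f}; column 6 has {a,b,c,f}; the diagonal has {a,b,c,e,f}, so it must be d.
(r2,c3): row 2 has {a,e}; column 3 has {a,b,c,d,e}, so it must be f.
(r2,c5): row 2 has {a,e,f}; column 5 has {a,c,d,e}, so it must be b.
(r3,c5): row 3 has {a,c}; column 5 has {a,b,c,d,e}, so it must be f.
(r5,c6): row 5 has {a,b,c}; column 6 has {a,b,c,d,f}, so it must be e.
(r6,c2): row 6 has {a,c,d,e,f}; column 2 has {a,c,e}, so it must be b.
(r2,c1): row 2 has {a,b,e,f}; column 1 has {a,c,e,f}, so it must be d.
(r2,c4): row 2 has {a,b,d,e,f}; column 4 has {a,b,f}, so it must be c.
(r3,c1): row 3 has {a,c,f}; column 1 has {a,c,d,e,f}, so it must be b.
(r3,c2): row 3 has {a,b,c,f}; column 2 has {a,b,c,e}, so it must be d.
(r3,c4): row 3 has {a,b,c,d,f}; column 4 has {a,b,c,f}, so it must be e.
(r5,c2): row 5 has {a,b,c,e}; column 2 has {a,b,c,d,e}, so it must be f.
(r5,c4): row 5 has {a,b,c,e,f}; column 4 has {a,b,c,e,f}, so it must be d.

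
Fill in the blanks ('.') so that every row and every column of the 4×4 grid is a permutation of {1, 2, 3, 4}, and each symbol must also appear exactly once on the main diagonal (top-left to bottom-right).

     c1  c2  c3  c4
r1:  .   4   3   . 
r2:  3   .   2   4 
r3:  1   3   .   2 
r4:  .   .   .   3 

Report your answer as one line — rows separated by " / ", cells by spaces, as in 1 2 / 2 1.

2 4 3 1 / 3 1 2 4 / 1 3 4 2 / 4 2 1 3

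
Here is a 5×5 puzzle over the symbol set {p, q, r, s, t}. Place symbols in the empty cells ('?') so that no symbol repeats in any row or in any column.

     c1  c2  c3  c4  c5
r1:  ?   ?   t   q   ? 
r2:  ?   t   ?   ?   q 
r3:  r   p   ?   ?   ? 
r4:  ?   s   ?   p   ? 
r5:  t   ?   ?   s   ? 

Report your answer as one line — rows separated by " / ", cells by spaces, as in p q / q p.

(r1,c2) = r
(r2,c4) = r
(r3,c4) = t
(r3,c5) = s
(r4,c1) = q
(r4,c3) = r
(r4,c5) = t
(r5,c2) = q
(r5,c3) = p
(r5,c5) = r
(r1,c5) = p
(r2,c3) = s
(r3,c3) = q
(r1,c1) = s
(r2,c1) = p

s r t q p / p t s r q / r p q t s / q s r p t / t q p s r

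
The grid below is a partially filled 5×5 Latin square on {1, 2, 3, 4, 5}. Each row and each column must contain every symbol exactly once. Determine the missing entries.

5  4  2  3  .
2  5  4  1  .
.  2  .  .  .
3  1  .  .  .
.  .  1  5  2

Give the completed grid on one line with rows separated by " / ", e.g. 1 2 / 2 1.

5 4 2 3 1 / 2 5 4 1 3 / 1 2 3 4 5 / 3 1 5 2 4 / 4 3 1 5 2

(r1,c5) = 1
(r2,c5) = 3
(r3,c4) = 4
(r3,c5) = 5
(r4,c3) = 5
(r4,c4) = 2
(r4,c5) = 4
(r5,c1) = 4
(r5,c2) = 3
(r3,c1) = 1
(r3,c3) = 3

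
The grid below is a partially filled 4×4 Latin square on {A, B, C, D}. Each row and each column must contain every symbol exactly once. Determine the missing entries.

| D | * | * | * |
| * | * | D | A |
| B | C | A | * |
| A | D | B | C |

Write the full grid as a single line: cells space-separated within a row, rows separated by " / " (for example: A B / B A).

D A C B / C B D A / B C A D / A D B C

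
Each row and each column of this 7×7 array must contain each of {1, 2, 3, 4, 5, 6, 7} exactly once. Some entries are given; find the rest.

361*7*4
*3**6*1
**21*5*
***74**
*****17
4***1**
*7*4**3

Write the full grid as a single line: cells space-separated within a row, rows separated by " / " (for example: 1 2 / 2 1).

3 6 1 5 7 2 4 / 5 3 7 2 6 4 1 / 7 4 2 1 3 5 6 / 2 1 6 7 4 3 5 / 6 2 4 3 5 1 7 / 4 5 3 6 1 7 2 / 1 7 5 4 2 6 3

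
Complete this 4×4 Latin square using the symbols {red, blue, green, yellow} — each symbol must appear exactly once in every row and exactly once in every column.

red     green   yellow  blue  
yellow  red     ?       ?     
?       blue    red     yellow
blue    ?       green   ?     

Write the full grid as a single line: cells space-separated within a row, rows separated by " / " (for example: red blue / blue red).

red green yellow blue / yellow red blue green / green blue red yellow / blue yellow green red

(r2,c3) = blue
(r2,c4) = green
(r3,c1) = green
(r4,c2) = yellow
(r4,c4) = red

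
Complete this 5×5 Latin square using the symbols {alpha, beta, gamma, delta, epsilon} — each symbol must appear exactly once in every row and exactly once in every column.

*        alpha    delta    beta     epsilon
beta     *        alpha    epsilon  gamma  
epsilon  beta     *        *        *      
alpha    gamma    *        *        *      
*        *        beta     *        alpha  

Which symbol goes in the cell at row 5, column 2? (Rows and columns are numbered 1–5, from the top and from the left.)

Cell (r1,c1): row 1 has {alpha,beta,delta,epsilon}; column 1 has {alpha,beta,epsilon} → gamma.
Cell (r2,c2): row 2 has {alpha,beta,gamma,epsilon}; column 2 has {alpha,beta,gamma} → delta.
Cell (r3,c3): row 3 has {beta,epsilon}; column 3 has {alpha,beta,delta} → gamma.
Cell (r3,c5): row 3 has {beta,gamma,epsilon}; column 5 has {alpha,gamma,epsilon} → delta.
Cell (r4,c3): row 4 has {alpha,gamma}; column 3 has {alpha,beta,gamma,delta} → epsilon.
Cell (r4,c4): row 4 has {alpha,gamma,epsilon}; column 4 has {beta,epsilon} → delta.
Cell (r4,c5): row 4 has {alpha,gamma,delta,epsilon}; column 5 has {alpha,gamma,delta,epsilon} → beta.
Cell (r5,c1): row 5 has {alpha,beta}; column 1 has {alpha,beta,gamma,epsilon} → delta.
Cell (r5,c2): row 5 has {alpha,beta,delta}; column 2 has {alpha,beta,gamma,delta} → epsilon.

epsilon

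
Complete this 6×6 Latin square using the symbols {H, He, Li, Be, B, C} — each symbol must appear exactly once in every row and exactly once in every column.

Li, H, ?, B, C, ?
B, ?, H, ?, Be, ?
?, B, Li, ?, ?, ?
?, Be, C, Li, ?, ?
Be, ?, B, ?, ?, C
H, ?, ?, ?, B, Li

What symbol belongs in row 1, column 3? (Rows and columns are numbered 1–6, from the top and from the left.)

He

Cell (r2,c6): row 2 has {H,Be,B}; column 6 has {Li,C} → He.
Cell (r4,c1): row 4 has {Li,Be,C}; column 1 has {H,Li,Be,B} → He.
Cell (r4,c5): row 4 has {He,Li,Be,C}; column 5 has {Be,B,C} → H.
Cell (r4,c6): row 4 has {H,He,Li,Be,C}; column 6 has {He,Li,C} → B.
Cell (r1,c6): row 1 has {H,Li,B,C}; column 6 has {He,Li,B,C} → Be.
Cell (r2,c4): row 2 has {H,He,Be,B}; column 4 has {Li,B} → C.
Cell (r3,c1): row 3 has {Li,B}; column 1 has {H,He,Li,Be,B} → C.
Cell (r3,c5): row 3 has {Li,B,C}; column 5 has {H,Be,B,C} → He.
Cell (r3,c6): row 3 has {He,Li,B,C}; column 6 has {He,Li,Be,B,C} → H.
Cell (r5,c5): row 5 has {Be,B,C}; column 5 has {H,He,Be,B,C} → Li.
Cell (r1,c3): row 1 has {H,Li,Be,B,C}; column 3 has {H,Li,B,C} → He.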